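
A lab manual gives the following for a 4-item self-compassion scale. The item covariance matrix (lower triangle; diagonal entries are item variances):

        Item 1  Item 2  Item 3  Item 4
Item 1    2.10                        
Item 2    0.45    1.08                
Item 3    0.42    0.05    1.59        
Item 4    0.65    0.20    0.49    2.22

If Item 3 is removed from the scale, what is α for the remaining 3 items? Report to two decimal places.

Remaining items: Item 1, Item 2, Item 4 (k = 3).
Σσ²ᵢ = 2.10 + 1.08 + 2.22 = 5.40
σ²_total = 5.40 + 2 × 1.30 = 8.00
α (item deleted) = (3/2)·(1 − 5.40/8.00) = 0.49

α = 0.49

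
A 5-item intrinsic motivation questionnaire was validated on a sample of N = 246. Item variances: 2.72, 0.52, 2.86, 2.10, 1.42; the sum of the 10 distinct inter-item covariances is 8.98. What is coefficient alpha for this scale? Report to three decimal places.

coefficient alpha = 0.814

Σσ²ᵢ = 2.72 + 0.52 + 2.86 + 2.10 + 1.42 = 9.62
Sum of distinct covariances = 8.98
σ²_T = Σσ²ᵢ + 2·Σcov = 9.62 + 2 × 8.98 = 27.58
α = (5/4)·(1 − 9.62/27.58) = 0.814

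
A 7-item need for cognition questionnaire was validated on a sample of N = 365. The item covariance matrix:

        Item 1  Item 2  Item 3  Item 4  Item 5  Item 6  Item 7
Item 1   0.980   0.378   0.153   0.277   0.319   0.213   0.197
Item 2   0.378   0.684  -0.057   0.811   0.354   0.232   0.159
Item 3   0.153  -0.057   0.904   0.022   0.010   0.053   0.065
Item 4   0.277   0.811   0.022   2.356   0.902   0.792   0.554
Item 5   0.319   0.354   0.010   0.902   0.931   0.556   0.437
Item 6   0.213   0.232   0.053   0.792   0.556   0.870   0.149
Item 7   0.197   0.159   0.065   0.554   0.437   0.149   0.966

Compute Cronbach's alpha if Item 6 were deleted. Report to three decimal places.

Cronbach's alpha = 0.688

Remaining items: Item 1, Item 2, Item 3, Item 4, Item 5, Item 7 (k = 6).
Σσ²ᵢ = 0.980 + 0.684 + 0.904 + 2.356 + 0.931 + 0.966 = 6.821
Var(T) = 6.821 + 2 × 4.581 = 15.983
α (item deleted) = (6/5)·(1 − 6.821/15.983) = 0.688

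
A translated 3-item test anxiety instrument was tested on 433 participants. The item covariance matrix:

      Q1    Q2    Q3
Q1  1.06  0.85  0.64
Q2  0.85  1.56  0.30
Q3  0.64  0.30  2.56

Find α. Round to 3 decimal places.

α = 0.613

Σσ²ᵢ = 1.06 + 1.56 + 2.56 = 5.18
Sum of off-diagonal covariances = 1.79
total variance = 5.18 + 2 × 1.79 = 8.76
α = (k/(k−1))·(1 − Σσ²ᵢ/total variance) = (3/2)·(1 − 5.18/8.76) = 0.613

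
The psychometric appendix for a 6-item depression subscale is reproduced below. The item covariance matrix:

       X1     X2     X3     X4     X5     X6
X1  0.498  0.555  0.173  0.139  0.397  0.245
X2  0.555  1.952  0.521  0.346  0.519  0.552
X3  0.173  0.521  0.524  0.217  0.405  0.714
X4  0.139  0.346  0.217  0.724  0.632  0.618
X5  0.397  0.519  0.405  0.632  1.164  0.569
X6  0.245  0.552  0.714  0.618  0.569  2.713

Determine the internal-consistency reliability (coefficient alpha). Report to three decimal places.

coefficient alpha = 0.763

ΣVar(i) = 0.498 + 1.952 + 0.524 + 0.724 + 1.164 + 2.713 = 7.575
Σ_{i<j} σ_ij = 6.602
Var(T) = 7.575 + 2 × 6.602 = 20.779
α = (k/(k−1))·(1 − ΣVar(i)/Var(T)) = (6/5)·(1 − 7.575/20.779) = 0.763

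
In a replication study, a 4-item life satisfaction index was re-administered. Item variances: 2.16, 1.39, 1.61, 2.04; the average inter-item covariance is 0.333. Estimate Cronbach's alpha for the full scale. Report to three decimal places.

Σσᵢ² = 2.16 + 1.39 + 1.61 + 2.04 = 7.20
Sum of the 6 distinct covariances = 6 × 0.333 = 1.998
Var(T) = Σσᵢ² + 2·Σcov = 7.20 + 2 × 1.998 = 11.196
α = (4/3)·(1 − 7.20/11.196) = 0.476

Cronbach's alpha = 0.476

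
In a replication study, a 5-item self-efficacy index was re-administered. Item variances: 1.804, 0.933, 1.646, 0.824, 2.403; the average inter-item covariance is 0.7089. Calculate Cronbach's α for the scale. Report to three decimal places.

Cronbach's α = 0.813

sum of item variances = 1.804 + 0.933 + 1.646 + 0.824 + 2.403 = 7.610
Sum of the 10 distinct covariances = 10 × 0.7089 = 7.0890
σ²_total = sum of item variances + 2·Σcov = 7.610 + 2 × 7.0890 = 21.7880
α = (5/4)·(1 − 7.610/21.7880) = 0.813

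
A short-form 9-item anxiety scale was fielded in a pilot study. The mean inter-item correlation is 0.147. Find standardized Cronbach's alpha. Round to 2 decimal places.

α = 0.61

Standardized α = k·r̄ / (1 + (k−1)·r̄) = 9 × 0.147 / (1 + 8 × 0.147)
  = 1.3230 / 2.1760 = 0.61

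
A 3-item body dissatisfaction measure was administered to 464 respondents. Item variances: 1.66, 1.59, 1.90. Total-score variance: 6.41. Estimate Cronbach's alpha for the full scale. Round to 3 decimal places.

Σσᵢ² = 1.66 + 1.59 + 1.90 = 5.15
α = (k/(k−1))·(1 − Σσᵢ²/total variance) = (3/2)·(1 − 5.15/6.41) = 0.295

α = 0.295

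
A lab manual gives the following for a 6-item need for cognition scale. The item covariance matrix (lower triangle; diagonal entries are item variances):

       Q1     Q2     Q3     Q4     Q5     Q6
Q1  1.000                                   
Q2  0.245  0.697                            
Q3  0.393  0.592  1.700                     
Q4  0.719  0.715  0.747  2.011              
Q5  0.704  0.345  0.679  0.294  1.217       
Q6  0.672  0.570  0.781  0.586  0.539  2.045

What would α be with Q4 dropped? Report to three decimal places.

Remaining items: Q1, Q2, Q3, Q5, Q6 (k = 5).
ΣVar(i) = 1.000 + 0.697 + 1.700 + 1.217 + 2.045 = 6.659
σ²_total = 6.659 + 2 × 5.520 = 17.699
α (item deleted) = (5/4)·(1 − 6.659/17.699) = 0.780

α = 0.780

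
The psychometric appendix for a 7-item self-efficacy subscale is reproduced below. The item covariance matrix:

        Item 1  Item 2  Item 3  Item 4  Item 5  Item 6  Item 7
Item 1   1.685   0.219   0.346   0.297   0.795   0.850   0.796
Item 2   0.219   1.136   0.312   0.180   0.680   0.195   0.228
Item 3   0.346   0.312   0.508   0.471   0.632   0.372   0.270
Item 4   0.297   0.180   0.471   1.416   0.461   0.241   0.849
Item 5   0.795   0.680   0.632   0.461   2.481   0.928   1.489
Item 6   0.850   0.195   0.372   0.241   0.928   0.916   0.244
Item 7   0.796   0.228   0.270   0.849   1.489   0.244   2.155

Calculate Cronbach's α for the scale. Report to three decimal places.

α = 0.791

Σσᵢ² = 1.685 + 1.136 + 0.508 + 1.416 + 2.481 + 0.916 + 2.155 = 10.297
Σ_{i<j} σ_ij = 10.855
total variance = 10.297 + 2 × 10.855 = 32.007
α = (k/(k−1))·(1 − Σσᵢ²/total variance) = (7/6)·(1 − 10.297/32.007) = 0.791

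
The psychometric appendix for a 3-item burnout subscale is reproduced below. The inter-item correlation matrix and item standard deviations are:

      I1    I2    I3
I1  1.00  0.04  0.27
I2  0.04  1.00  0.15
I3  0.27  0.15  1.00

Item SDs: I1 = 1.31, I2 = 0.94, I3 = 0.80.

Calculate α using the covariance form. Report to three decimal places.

Σσ²ᵢ = 1.31² + 0.94² + 0.80² = 3.2397
Covariances σ_ij = r_ij · s_i · s_j:
  σ(I1,I2) = 0.04 × 1.31 × 0.94 = 0.0493
  σ(I1,I3) = 0.27 × 1.31 × 0.80 = 0.2830
  σ(I2,I3) = 0.15 × 0.94 × 0.80 = 0.1128
σ²_T = Σσ²ᵢ + 2·Σσ_ij = 3.2397 + 2 × 0.4451 = 4.1299
α = (3/2)·(1 − 3.2397/4.1299) = 0.323

α = 0.323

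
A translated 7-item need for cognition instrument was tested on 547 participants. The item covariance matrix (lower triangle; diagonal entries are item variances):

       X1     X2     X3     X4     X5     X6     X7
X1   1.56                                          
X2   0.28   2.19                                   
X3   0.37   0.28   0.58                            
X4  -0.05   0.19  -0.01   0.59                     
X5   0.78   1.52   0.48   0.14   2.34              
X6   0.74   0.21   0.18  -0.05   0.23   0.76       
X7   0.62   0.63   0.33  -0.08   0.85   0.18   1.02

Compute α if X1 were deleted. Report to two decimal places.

Remaining items: X2, X3, X4, X5, X6, X7 (k = 6).
sum of item variances = 2.19 + 0.58 + 0.59 + 2.34 + 0.76 + 1.02 = 7.48
σ²_T = 7.48 + 2 × 5.08 = 17.64
α (item deleted) = (6/5)·(1 − 7.48/17.64) = 0.69

α = 0.69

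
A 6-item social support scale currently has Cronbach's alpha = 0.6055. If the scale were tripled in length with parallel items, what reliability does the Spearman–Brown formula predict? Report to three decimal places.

Length factor m = 3
α' = m·α / (1 + (m−1)·α)
   = 3 × 0.6055 / (1 + (3 − 1) × 0.6055)
   = 1.8165 / 2.2110 = 0.822

predicted reliability = 0.822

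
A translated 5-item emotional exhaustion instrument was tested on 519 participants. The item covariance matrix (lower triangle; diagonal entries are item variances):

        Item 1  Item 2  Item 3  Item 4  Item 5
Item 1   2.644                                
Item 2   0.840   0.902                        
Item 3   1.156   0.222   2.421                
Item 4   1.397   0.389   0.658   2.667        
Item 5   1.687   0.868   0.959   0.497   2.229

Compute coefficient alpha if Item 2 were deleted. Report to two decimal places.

Remaining items: Item 1, Item 3, Item 4, Item 5 (k = 4).
Σσᵢ² = 2.644 + 2.421 + 2.667 + 2.229 = 9.961
Var(T) = 9.961 + 2 × 6.354 = 22.669
α (item deleted) = (4/3)·(1 − 9.961/22.669) = 0.75

α = 0.75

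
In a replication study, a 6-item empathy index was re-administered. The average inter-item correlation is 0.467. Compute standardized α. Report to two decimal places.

Standardized α = k·r̄ / (1 + (k−1)·r̄) = 6 × 0.467 / (1 + 5 × 0.467)
  = 2.8020 / 3.3350 = 0.84

standardized α = 0.84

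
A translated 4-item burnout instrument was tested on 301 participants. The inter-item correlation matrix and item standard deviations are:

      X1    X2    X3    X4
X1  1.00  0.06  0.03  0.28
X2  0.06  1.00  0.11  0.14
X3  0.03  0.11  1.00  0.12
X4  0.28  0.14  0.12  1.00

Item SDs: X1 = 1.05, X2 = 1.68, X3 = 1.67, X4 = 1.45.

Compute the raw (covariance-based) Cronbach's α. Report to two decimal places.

α = 0.34

Σσ²ᵢ = 1.05² + 1.68² + 1.67² + 1.45² = 8.8163
Covariances σ_ij = r_ij · s_i · s_j:
  σ(X1,X2) = 0.06 × 1.05 × 1.68 = 0.1058
  σ(X1,X3) = 0.03 × 1.05 × 1.67 = 0.0526
  σ(X1,X4) = 0.28 × 1.05 × 1.45 = 0.4263
  σ(X2,X3) = 0.11 × 1.68 × 1.67 = 0.3086
  σ(X2,X4) = 0.14 × 1.68 × 1.45 = 0.3410
  σ(X3,X4) = 0.12 × 1.67 × 1.45 = 0.2906
σ²_T = Σσ²ᵢ + 2·Σσ_ij = 8.8163 + 2 × 1.5249 = 11.8661
α = (4/3)·(1 − 8.8163/11.8661) = 0.34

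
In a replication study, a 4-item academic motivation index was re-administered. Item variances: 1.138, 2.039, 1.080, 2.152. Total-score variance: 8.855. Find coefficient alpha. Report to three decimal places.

α = 0.368

ΣVar(i) = 1.138 + 2.039 + 1.080 + 2.152 = 6.409
α = (k/(k−1))·(1 − ΣVar(i)/total variance) = (4/3)·(1 − 6.409/8.855) = 0.368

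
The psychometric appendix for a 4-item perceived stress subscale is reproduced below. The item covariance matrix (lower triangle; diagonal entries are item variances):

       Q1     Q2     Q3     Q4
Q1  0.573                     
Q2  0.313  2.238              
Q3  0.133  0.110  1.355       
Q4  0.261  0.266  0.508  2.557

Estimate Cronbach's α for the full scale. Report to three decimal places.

α = 0.428

sum of item variances = 0.573 + 2.238 + 1.355 + 2.557 = 6.723
Sum of the distinct covariances = 1.591
σ²_total = 6.723 + 2 × 1.591 = 9.905
α = (k/(k−1))·(1 − sum of item variances/σ²_total) = (4/3)·(1 − 6.723/9.905) = 0.428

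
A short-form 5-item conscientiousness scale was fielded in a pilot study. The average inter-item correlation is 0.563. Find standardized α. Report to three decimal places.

α = 0.866

Standardized α = k·r̄ / (1 + (k−1)·r̄) = 5 × 0.563 / (1 + 4 × 0.563)
  = 2.8150 / 3.2520 = 0.866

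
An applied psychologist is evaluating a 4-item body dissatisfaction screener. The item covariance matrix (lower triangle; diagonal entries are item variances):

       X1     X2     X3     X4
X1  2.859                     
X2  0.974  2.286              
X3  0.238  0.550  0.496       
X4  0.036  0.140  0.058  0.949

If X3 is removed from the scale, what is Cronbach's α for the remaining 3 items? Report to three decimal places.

Remaining items: X1, X2, X4 (k = 3).
Σσ²ᵢ = 2.859 + 2.286 + 0.949 = 6.094
σ²_T = 6.094 + 2 × 1.150 = 8.394
α (item deleted) = (3/2)·(1 − 6.094/8.394) = 0.411

Cronbach's α = 0.411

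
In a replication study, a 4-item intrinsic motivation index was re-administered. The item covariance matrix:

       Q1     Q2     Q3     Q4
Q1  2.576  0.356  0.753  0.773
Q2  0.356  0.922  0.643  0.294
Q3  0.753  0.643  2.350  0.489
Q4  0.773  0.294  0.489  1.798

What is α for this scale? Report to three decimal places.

α = 0.619

Σσᵢ² = 2.576 + 0.922 + 2.350 + 1.798 = 7.646
Sum of off-diagonal covariances = 3.308
Var(T) = 7.646 + 2 × 3.308 = 14.262
α = (k/(k−1))·(1 − Σσᵢ²/Var(T)) = (4/3)·(1 − 7.646/14.262) = 0.619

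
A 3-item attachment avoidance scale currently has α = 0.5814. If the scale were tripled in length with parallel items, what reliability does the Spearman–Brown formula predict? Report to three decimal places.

Length factor m = 3
α' = m·α / (1 + (m−1)·α)
   = 3 × 0.5814 / (1 + (3 − 1) × 0.5814)
   = 1.7442 / 2.1628 = 0.806

predicted reliability = 0.806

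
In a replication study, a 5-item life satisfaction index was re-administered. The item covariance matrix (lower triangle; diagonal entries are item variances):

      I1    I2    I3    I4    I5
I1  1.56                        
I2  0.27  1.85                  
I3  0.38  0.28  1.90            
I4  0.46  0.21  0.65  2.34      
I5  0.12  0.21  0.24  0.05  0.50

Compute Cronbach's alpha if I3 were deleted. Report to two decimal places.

α = 0.40

Remaining items: I1, I2, I4, I5 (k = 4).
sum of item variances = 1.56 + 1.85 + 2.34 + 0.50 = 6.25
Var(T) = 6.25 + 2 × 1.32 = 8.89
α (item deleted) = (4/3)·(1 − 6.25/8.89) = 0.40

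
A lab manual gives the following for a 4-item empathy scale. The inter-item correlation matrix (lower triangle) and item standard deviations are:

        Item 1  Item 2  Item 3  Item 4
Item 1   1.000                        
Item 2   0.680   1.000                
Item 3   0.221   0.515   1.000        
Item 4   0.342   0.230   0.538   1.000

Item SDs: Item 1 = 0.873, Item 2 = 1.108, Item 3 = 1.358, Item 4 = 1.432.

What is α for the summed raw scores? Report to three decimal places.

α = 0.728

Σσ²ᵢ = 0.873² + 1.108² + 1.358² + 1.432² = 5.8846
Covariances σ_ij = r_ij · s_i · s_j:
  σ(Item 1,Item 2) = 0.680 × 0.873 × 1.108 = 0.6578
  σ(Item 1,Item 3) = 0.221 × 0.873 × 1.358 = 0.2620
  σ(Item 1,Item 4) = 0.342 × 0.873 × 1.432 = 0.4275
  σ(Item 2,Item 3) = 0.515 × 1.108 × 1.358 = 0.7749
  σ(Item 2,Item 4) = 0.230 × 1.108 × 1.432 = 0.3649
  σ(Item 3,Item 4) = 0.538 × 1.358 × 1.432 = 1.0462
σ²_T = Σσ²ᵢ + 2·Σσ_ij = 5.8846 + 2 × 3.5333 = 12.9512
α = (4/3)·(1 − 5.8846/12.9512) = 0.728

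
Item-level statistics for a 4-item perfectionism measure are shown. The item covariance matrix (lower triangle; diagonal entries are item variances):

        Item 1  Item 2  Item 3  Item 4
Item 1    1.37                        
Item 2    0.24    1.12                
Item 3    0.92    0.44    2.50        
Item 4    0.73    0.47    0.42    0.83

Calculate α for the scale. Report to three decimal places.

Σσᵢ² = 1.37 + 1.12 + 2.50 + 0.83 = 5.82
Sum of off-diagonal covariances = 3.22
Var(T) = 5.82 + 2 × 3.22 = 12.26
α = (k/(k−1))·(1 − Σσᵢ²/Var(T)) = (4/3)·(1 − 5.82/12.26) = 0.700

α = 0.700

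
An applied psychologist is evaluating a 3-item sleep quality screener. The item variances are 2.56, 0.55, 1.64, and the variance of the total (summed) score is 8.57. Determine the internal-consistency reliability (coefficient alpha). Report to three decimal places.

Σσ²ᵢ = 2.56 + 0.55 + 1.64 = 4.75
α = (k/(k−1))·(1 − Σσ²ᵢ/σ²_T) = (3/2)·(1 − 4.75/8.57) = 0.669

coefficient alpha = 0.669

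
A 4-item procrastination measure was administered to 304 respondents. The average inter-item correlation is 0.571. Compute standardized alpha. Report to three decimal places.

standardized alpha = 0.842

Standardized α = k·r̄ / (1 + (k−1)·r̄) = 4 × 0.571 / (1 + 3 × 0.571)
  = 2.2840 / 2.7130 = 0.842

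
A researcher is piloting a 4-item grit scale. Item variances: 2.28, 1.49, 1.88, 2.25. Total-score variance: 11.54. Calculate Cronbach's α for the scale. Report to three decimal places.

sum of item variances = 2.28 + 1.49 + 1.88 + 2.25 = 7.90
α = (k/(k−1))·(1 − sum of item variances/total variance) = (4/3)·(1 − 7.90/11.54) = 0.421

Cronbach's α = 0.421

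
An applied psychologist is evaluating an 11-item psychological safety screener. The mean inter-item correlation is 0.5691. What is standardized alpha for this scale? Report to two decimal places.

Standardized α = k·r̄ / (1 + (k−1)·r̄) = 11 × 0.5691 / (1 + 10 × 0.5691)
  = 6.2601 / 6.6910 = 0.94

standardized alpha = 0.94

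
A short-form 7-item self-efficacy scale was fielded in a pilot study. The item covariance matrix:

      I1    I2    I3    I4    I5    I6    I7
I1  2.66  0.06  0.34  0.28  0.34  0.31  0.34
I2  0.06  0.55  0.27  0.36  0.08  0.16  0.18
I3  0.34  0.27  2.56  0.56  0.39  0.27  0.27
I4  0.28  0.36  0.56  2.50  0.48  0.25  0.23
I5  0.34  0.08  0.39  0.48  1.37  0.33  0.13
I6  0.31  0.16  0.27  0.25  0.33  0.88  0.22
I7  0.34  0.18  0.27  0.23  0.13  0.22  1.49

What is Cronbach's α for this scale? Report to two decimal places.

α = 0.58

sum of item variances = 2.66 + 0.55 + 2.56 + 2.50 + 1.37 + 0.88 + 1.49 = 12.01
Σ_{i<j} σ_ij = 5.85
σ²_total = 12.01 + 2 × 5.85 = 23.71
α = (k/(k−1))·(1 − sum of item variances/σ²_total) = (7/6)·(1 − 12.01/23.71) = 0.58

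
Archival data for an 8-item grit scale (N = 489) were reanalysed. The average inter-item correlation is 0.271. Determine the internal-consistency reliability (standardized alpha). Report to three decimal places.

Standardized α = k·r̄ / (1 + (k−1)·r̄) = 8 × 0.271 / (1 + 7 × 0.271)
  = 2.1680 / 2.8970 = 0.748

standardized alpha = 0.748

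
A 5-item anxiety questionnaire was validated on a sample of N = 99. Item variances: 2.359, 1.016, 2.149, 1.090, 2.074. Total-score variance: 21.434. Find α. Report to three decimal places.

α = 0.743

ΣVar(i) = 2.359 + 1.016 + 2.149 + 1.090 + 2.074 = 8.688
α = (k/(k−1))·(1 − ΣVar(i)/σ²_T) = (5/4)·(1 − 8.688/21.434) = 0.743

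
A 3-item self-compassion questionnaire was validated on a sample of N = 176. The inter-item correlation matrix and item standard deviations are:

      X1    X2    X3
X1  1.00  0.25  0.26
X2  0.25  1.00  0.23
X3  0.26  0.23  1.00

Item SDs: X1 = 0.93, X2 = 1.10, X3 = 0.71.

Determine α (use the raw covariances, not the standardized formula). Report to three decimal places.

Σσ²ᵢ = 0.93² + 1.10² + 0.71² = 2.5790
Covariances σ_ij = r_ij · s_i · s_j:
  σ(X1,X2) = 0.25 × 0.93 × 1.10 = 0.2558
  σ(X1,X3) = 0.26 × 0.93 × 0.71 = 0.1717
  σ(X2,X3) = 0.23 × 1.10 × 0.71 = 0.1796
σ²_T = Σσ²ᵢ + 2·Σσ_ij = 2.5790 + 2 × 0.6071 = 3.7932
α = (3/2)·(1 − 2.5790/3.7932) = 0.480

α = 0.480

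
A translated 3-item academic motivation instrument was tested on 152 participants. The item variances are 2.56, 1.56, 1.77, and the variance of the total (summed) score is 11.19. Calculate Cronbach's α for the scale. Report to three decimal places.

α = 0.710

Σσ²ᵢ = 2.56 + 1.56 + 1.77 = 5.89
α = (k/(k−1))·(1 − Σσ²ᵢ/σ²_total) = (3/2)·(1 − 5.89/11.19) = 0.710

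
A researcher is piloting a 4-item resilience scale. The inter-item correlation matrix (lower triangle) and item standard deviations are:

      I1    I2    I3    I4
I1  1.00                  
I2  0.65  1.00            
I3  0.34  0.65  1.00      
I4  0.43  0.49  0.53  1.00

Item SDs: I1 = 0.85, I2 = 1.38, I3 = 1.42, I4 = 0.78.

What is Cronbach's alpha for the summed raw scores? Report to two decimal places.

Σσ²ᵢ = 0.85² + 1.38² + 1.42² + 0.78² = 5.2517
Covariances σ_ij = r_ij · s_i · s_j:
  σ(I1,I2) = 0.65 × 0.85 × 1.38 = 0.7624
  σ(I1,I3) = 0.34 × 0.85 × 1.42 = 0.4104
  σ(I1,I4) = 0.43 × 0.85 × 0.78 = 0.2851
  σ(I2,I3) = 0.65 × 1.38 × 1.42 = 1.2737
  σ(I2,I4) = 0.49 × 1.38 × 0.78 = 0.5274
  σ(I3,I4) = 0.53 × 1.42 × 0.78 = 0.5870
σ²_T = Σσ²ᵢ + 2·Σσ_ij = 5.2517 + 2 × 3.8460 = 12.9437
α = (4/3)·(1 − 5.2517/12.9437) = 0.79

α = 0.79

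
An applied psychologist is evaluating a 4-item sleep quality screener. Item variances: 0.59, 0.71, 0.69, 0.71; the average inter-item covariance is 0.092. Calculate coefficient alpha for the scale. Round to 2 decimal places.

Σσᵢ² = 0.59 + 0.71 + 0.69 + 0.71 = 2.70
Sum of the 6 distinct covariances = 6 × 0.092 = 0.552
σ²_T = Σσᵢ² + 2·Σcov = 2.70 + 2 × 0.552 = 3.804
α = (4/3)·(1 − 2.70/3.804) = 0.39

α = 0.39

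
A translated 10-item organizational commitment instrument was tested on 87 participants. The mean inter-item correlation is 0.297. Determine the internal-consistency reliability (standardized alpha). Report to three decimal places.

α = 0.809

Standardized α = k·r̄ / (1 + (k−1)·r̄) = 10 × 0.297 / (1 + 9 × 0.297)
  = 2.9700 / 3.6730 = 0.809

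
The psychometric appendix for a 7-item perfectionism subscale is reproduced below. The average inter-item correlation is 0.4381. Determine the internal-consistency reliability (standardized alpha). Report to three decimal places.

α = 0.845

Standardized α = k·r̄ / (1 + (k−1)·r̄) = 7 × 0.4381 / (1 + 6 × 0.4381)
  = 3.0667 / 3.6286 = 0.845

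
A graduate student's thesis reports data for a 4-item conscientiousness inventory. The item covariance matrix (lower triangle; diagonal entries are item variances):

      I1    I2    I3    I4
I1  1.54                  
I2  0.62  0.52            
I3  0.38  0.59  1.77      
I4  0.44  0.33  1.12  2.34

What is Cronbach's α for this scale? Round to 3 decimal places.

α = 0.707

Σσ²ᵢ = 1.54 + 0.52 + 1.77 + 2.34 = 6.17
Σ_{i<j} σ_ij = 3.48
Var(T) = 6.17 + 2 × 3.48 = 13.13
α = (k/(k−1))·(1 − Σσ²ᵢ/Var(T)) = (4/3)·(1 − 6.17/13.13) = 0.707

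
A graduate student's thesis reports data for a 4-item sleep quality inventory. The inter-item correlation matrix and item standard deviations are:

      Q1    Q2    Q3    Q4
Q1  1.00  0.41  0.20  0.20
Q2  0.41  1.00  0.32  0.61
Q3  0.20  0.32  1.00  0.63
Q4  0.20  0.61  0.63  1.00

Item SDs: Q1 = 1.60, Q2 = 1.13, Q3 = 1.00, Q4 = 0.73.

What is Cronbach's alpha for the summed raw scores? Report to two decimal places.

Cronbach's alpha = 0.66

Σσ²ᵢ = 1.60² + 1.13² + 1.00² + 0.73² = 5.3698
Covariances σ_ij = r_ij · s_i · s_j:
  σ(Q1,Q2) = 0.41 × 1.60 × 1.13 = 0.7413
  σ(Q1,Q3) = 0.20 × 1.60 × 1.00 = 0.3200
  σ(Q1,Q4) = 0.20 × 1.60 × 0.73 = 0.2336
  σ(Q2,Q3) = 0.32 × 1.13 × 1.00 = 0.3616
  σ(Q2,Q4) = 0.61 × 1.13 × 0.73 = 0.5032
  σ(Q3,Q4) = 0.63 × 1.00 × 0.73 = 0.4599
σ²_T = Σσ²ᵢ + 2·Σσ_ij = 5.3698 + 2 × 2.6196 = 10.6090
α = (4/3)·(1 − 5.3698/10.6090) = 0.66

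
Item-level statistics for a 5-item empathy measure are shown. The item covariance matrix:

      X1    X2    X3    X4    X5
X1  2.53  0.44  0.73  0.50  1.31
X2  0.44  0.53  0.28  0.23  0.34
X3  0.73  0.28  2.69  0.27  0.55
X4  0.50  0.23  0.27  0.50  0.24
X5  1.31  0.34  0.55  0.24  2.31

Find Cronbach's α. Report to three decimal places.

Cronbach's α = 0.667

Σσ²ᵢ = 2.53 + 0.53 + 2.69 + 0.50 + 2.31 = 8.56
Sum of off-diagonal covariances = 4.89
Var(T) = 8.56 + 2 × 4.89 = 18.34
α = (k/(k−1))·(1 − Σσ²ᵢ/Var(T)) = (5/4)·(1 − 8.56/18.34) = 0.667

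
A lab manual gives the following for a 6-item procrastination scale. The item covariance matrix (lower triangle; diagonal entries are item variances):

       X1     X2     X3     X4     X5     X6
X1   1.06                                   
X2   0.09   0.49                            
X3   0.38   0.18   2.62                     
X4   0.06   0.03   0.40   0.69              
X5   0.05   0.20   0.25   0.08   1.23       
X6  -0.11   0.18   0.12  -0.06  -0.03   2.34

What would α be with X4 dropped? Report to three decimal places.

α = 0.316

Remaining items: X1, X2, X3, X5, X6 (k = 5).
sum of item variances = 1.06 + 0.49 + 2.62 + 1.23 + 2.34 = 7.74
σ²_T = 7.74 + 2 × 1.31 = 10.36
α (item deleted) = (5/4)·(1 − 7.74/10.36) = 0.316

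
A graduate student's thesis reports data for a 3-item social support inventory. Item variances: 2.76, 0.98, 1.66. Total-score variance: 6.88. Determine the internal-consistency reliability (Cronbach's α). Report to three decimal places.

Σσᵢ² = 2.76 + 0.98 + 1.66 = 5.40
α = (k/(k−1))·(1 − Σσᵢ²/σ²_T) = (3/2)·(1 − 5.40/6.88) = 0.323

Cronbach's α = 0.323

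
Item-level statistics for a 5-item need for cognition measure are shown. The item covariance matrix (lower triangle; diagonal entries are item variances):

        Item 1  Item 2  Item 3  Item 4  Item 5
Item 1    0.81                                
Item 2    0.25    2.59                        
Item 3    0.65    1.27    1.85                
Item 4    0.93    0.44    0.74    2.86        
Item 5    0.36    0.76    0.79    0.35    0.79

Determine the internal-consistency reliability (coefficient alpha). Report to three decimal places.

α = 0.744

Σσᵢ² = 0.81 + 2.59 + 1.85 + 2.86 + 0.79 = 8.90
Σ_{i<j} σ_ij = 6.54
total variance = 8.90 + 2 × 6.54 = 21.98
α = (k/(k−1))·(1 − Σσᵢ²/total variance) = (5/4)·(1 − 8.90/21.98) = 0.744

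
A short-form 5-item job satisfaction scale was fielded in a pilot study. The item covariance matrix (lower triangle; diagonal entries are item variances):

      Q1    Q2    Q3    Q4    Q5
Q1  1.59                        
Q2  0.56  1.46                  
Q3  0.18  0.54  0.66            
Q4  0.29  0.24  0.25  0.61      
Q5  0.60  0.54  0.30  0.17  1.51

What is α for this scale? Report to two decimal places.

Σσ²ᵢ = 1.59 + 1.46 + 0.66 + 0.61 + 1.51 = 5.83
Sum of the distinct covariances = 3.67
σ²_total = 5.83 + 2 × 3.67 = 13.17
α = (k/(k−1))·(1 − Σσ²ᵢ/σ²_total) = (5/4)·(1 − 5.83/13.17) = 0.70

α = 0.70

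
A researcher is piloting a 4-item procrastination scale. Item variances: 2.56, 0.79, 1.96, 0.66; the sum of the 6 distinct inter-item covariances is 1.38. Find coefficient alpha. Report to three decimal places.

Σσᵢ² = 2.56 + 0.79 + 1.96 + 0.66 = 5.97
Sum of distinct covariances = 1.38
σ²_total = Σσᵢ² + 2·Σcov = 5.97 + 2 × 1.38 = 8.73
α = (4/3)·(1 − 5.97/8.73) = 0.422

coefficient alpha = 0.422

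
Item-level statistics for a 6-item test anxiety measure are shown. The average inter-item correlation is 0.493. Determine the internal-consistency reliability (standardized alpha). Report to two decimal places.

Standardized α = k·r̄ / (1 + (k−1)·r̄) = 6 × 0.493 / (1 + 5 × 0.493)
  = 2.9580 / 3.4650 = 0.85

α = 0.85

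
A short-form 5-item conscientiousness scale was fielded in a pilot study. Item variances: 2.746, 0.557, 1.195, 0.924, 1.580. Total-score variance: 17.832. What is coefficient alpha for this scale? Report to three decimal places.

sum of item variances = 2.746 + 0.557 + 1.195 + 0.924 + 1.580 = 7.002
α = (k/(k−1))·(1 − sum of item variances/σ²_T) = (5/4)·(1 − 7.002/17.832) = 0.759

coefficient alpha = 0.759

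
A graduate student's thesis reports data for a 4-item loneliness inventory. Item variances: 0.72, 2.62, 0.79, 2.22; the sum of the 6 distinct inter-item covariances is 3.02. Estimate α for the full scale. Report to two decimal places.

Σσ²ᵢ = 0.72 + 2.62 + 0.79 + 2.22 = 6.35
Sum of distinct covariances = 3.02
total variance = Σσ²ᵢ + 2·Σcov = 6.35 + 2 × 3.02 = 12.39
α = (4/3)·(1 − 6.35/12.39) = 0.65

α = 0.65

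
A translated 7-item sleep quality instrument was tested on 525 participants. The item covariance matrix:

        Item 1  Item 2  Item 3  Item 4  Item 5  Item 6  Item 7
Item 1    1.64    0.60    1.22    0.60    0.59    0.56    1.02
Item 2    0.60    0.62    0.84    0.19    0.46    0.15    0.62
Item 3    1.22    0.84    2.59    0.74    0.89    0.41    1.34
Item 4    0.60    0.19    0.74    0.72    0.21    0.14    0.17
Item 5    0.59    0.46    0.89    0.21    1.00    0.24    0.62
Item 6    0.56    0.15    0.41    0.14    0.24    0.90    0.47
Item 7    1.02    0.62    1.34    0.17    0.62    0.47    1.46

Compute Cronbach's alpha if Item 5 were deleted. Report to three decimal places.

Cronbach's alpha = 0.835

Remaining items: Item 1, Item 2, Item 3, Item 4, Item 6, Item 7 (k = 6).
sum of item variances = 1.64 + 0.62 + 2.59 + 0.72 + 0.90 + 1.46 = 7.93
σ²_T = 7.93 + 2 × 9.07 = 26.07
α (item deleted) = (6/5)·(1 − 7.93/26.07) = 0.835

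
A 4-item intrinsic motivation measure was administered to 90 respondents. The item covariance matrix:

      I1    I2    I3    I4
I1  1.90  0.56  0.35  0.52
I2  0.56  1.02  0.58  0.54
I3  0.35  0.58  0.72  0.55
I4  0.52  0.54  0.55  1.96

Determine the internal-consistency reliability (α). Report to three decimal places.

α = 0.701

Σσ²ᵢ = 1.90 + 1.02 + 0.72 + 1.96 = 5.60
Sum of off-diagonal covariances = 3.10
Var(T) = 5.60 + 2 × 3.10 = 11.80
α = (k/(k−1))·(1 − Σσ²ᵢ/Var(T)) = (4/3)·(1 − 5.60/11.80) = 0.701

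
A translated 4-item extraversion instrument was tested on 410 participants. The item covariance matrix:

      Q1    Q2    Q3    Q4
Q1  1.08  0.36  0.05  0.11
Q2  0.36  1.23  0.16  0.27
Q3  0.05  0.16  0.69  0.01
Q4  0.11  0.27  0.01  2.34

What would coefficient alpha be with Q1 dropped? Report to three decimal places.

coefficient alpha = 0.257

Remaining items: Q2, Q3, Q4 (k = 3).
sum of item variances = 1.23 + 0.69 + 2.34 = 4.26
total variance = 4.26 + 2 × 0.44 = 5.14
α (item deleted) = (3/2)·(1 − 4.26/5.14) = 0.257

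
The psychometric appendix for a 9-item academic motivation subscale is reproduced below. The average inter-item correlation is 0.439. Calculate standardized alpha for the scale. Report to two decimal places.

α = 0.88

Standardized α = k·r̄ / (1 + (k−1)·r̄) = 9 × 0.439 / (1 + 8 × 0.439)
  = 3.9510 / 4.5120 = 0.88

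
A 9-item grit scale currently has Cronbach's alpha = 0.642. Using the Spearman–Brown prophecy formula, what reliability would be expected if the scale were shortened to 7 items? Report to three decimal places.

predicted reliability = 0.582

Length factor m = 7/9 = 0.7778
α' = m·α / (1 − (1−m)·α)
   = 7/9 × 0.642 / (1 − (1 − 7/9) × 0.642)
   = 0.4993 / 0.8573 = 0.582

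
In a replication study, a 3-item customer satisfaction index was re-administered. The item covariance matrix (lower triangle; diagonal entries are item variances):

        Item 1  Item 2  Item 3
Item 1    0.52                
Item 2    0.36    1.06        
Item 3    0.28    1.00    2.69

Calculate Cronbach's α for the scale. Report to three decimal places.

sum of item variances = 0.52 + 1.06 + 2.69 = 4.27
Sum of off-diagonal covariances = 1.64
total variance = 4.27 + 2 × 1.64 = 7.55
α = (k/(k−1))·(1 − sum of item variances/total variance) = (3/2)·(1 − 4.27/7.55) = 0.652

Cronbach's α = 0.652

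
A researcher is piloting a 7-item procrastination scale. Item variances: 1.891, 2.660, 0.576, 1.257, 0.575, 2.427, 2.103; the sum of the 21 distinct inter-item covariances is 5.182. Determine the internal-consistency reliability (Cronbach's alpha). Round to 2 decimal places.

α = 0.55

Σσ²ᵢ = 1.891 + 2.660 + 0.576 + 1.257 + 0.575 + 2.427 + 2.103 = 11.489
Sum of distinct covariances = 5.182
Var(T) = Σσ²ᵢ + 2·Σcov = 11.489 + 2 × 5.182 = 21.853
α = (7/6)·(1 − 11.489/21.853) = 0.55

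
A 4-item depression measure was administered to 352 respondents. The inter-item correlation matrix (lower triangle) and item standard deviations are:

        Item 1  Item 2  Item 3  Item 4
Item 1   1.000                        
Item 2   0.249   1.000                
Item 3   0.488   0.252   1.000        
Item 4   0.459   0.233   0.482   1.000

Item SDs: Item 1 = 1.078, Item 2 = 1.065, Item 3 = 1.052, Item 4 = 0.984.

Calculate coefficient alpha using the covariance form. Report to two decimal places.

Σσ²ᵢ = 1.078² + 1.065² + 1.052² + 0.984² = 4.3713
Covariances σ_ij = r_ij · s_i · s_j:
  σ(Item 1,Item 2) = 0.249 × 1.078 × 1.065 = 0.2859
  σ(Item 1,Item 3) = 0.488 × 1.078 × 1.052 = 0.5534
  σ(Item 1,Item 4) = 0.459 × 1.078 × 0.984 = 0.4869
  σ(Item 2,Item 3) = 0.252 × 1.065 × 1.052 = 0.2823
  σ(Item 2,Item 4) = 0.233 × 1.065 × 0.984 = 0.2442
  σ(Item 3,Item 4) = 0.482 × 1.052 × 0.984 = 0.4990
σ²_T = Σσ²ᵢ + 2·Σσ_ij = 4.3713 + 2 × 2.3517 = 9.0747
α = (4/3)·(1 − 4.3713/9.0747) = 0.69

coefficient alpha = 0.69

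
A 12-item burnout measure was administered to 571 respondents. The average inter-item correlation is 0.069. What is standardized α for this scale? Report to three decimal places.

Standardized α = k·r̄ / (1 + (k−1)·r̄) = 12 × 0.069 / (1 + 11 × 0.069)
  = 0.8280 / 1.7590 = 0.471

α = 0.471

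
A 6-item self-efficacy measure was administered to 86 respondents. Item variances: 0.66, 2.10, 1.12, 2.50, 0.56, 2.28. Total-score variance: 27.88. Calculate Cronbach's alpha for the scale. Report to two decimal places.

Cronbach's alpha = 0.80

sum of item variances = 0.66 + 2.10 + 1.12 + 2.50 + 0.56 + 2.28 = 9.22
α = (k/(k−1))·(1 − sum of item variances/Var(T)) = (6/5)·(1 − 9.22/27.88) = 0.80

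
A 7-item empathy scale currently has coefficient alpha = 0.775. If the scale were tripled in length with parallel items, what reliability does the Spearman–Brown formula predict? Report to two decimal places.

Length factor m = 3
α' = m·α / (1 + (m−1)·α)
   = 3 × 0.775 / (1 + (3 − 1) × 0.775)
   = 2.3250 / 2.5500 = 0.91

predicted reliability = 0.91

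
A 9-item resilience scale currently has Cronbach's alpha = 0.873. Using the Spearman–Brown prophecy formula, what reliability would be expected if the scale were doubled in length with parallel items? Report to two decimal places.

predicted reliability = 0.93

Length factor m = 2
α' = m·α / (1 + (m−1)·α)
   = 2 × 0.873 / (1 + (2 − 1) × 0.873)
   = 1.7460 / 1.8730 = 0.93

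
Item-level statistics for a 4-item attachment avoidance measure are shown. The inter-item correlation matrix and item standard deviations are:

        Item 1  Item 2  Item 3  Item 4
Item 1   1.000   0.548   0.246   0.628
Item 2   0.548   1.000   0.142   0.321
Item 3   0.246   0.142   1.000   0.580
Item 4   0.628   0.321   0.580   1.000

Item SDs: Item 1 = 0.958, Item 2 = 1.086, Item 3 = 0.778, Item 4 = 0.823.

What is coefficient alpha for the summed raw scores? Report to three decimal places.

coefficient alpha = 0.727

Σσ²ᵢ = 0.958² + 1.086² + 0.778² + 0.823² = 3.3798
Covariances σ_ij = r_ij · s_i · s_j:
  σ(Item 1,Item 2) = 0.548 × 0.958 × 1.086 = 0.5701
  σ(Item 1,Item 3) = 0.246 × 0.958 × 0.778 = 0.1833
  σ(Item 1,Item 4) = 0.628 × 0.958 × 0.823 = 0.4951
  σ(Item 2,Item 3) = 0.142 × 1.086 × 0.778 = 0.1200
  σ(Item 2,Item 4) = 0.321 × 1.086 × 0.823 = 0.2869
  σ(Item 3,Item 4) = 0.580 × 0.778 × 0.823 = 0.3714
σ²_T = Σσ²ᵢ + 2·Σσ_ij = 3.3798 + 2 × 2.0268 = 7.4334
α = (4/3)·(1 − 3.3798/7.4334) = 0.727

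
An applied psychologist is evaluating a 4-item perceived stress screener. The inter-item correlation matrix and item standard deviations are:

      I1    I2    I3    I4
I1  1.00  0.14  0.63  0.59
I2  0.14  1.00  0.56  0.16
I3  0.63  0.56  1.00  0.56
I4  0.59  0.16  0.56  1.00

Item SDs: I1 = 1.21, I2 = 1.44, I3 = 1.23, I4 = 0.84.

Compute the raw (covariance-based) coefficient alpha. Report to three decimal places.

α = 0.736

Σσ²ᵢ = 1.21² + 1.44² + 1.23² + 0.84² = 5.7562
Covariances σ_ij = r_ij · s_i · s_j:
  σ(I1,I2) = 0.14 × 1.21 × 1.44 = 0.2439
  σ(I1,I3) = 0.63 × 1.21 × 1.23 = 0.9376
  σ(I1,I4) = 0.59 × 1.21 × 0.84 = 0.5997
  σ(I2,I3) = 0.56 × 1.44 × 1.23 = 0.9919
  σ(I2,I4) = 0.16 × 1.44 × 0.84 = 0.1935
  σ(I3,I4) = 0.56 × 1.23 × 0.84 = 0.5786
σ²_T = Σσ²ᵢ + 2·Σσ_ij = 5.7562 + 2 × 3.5452 = 12.8466
α = (4/3)·(1 − 5.7562/12.8466) = 0.736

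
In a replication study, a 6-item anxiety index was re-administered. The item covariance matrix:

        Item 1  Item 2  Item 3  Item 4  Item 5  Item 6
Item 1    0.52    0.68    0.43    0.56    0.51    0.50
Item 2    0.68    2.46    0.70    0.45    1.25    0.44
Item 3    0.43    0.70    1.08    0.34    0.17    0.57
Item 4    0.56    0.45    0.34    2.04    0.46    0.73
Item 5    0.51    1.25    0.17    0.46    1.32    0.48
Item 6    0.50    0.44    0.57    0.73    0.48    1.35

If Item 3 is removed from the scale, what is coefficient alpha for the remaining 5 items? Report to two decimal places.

Remaining items: Item 1, Item 2, Item 4, Item 5, Item 6 (k = 5).
Σσᵢ² = 0.52 + 2.46 + 2.04 + 1.32 + 1.35 = 7.69
σ²_total = 7.69 + 2 × 6.06 = 19.81
α (item deleted) = (5/4)·(1 − 7.69/19.81) = 0.76

coefficient alpha = 0.76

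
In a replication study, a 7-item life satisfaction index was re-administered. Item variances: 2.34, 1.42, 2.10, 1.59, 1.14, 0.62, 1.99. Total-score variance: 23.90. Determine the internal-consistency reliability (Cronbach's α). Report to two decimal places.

Cronbach's α = 0.62

Σσ²ᵢ = 2.34 + 1.42 + 2.10 + 1.59 + 1.14 + 0.62 + 1.99 = 11.20
α = (k/(k−1))·(1 − Σσ²ᵢ/σ²_T) = (7/6)·(1 − 11.20/23.90) = 0.62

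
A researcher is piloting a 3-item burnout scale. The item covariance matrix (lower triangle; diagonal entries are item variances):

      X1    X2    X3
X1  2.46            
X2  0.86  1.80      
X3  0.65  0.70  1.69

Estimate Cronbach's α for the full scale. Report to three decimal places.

Cronbach's α = 0.639

ΣVar(i) = 2.46 + 1.80 + 1.69 = 5.95
Σ_{i<j} σ_ij = 2.21
total variance = 5.95 + 2 × 2.21 = 10.37
α = (k/(k−1))·(1 − ΣVar(i)/total variance) = (3/2)·(1 − 5.95/10.37) = 0.639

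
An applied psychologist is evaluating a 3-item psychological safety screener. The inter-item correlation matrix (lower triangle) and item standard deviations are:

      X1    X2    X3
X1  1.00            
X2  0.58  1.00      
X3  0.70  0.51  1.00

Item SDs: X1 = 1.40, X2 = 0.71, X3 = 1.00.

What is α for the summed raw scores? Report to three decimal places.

α = 0.788

Σσ²ᵢ = 1.40² + 0.71² + 1.00² = 3.4641
Covariances σ_ij = r_ij · s_i · s_j:
  σ(X1,X2) = 0.58 × 1.40 × 0.71 = 0.5765
  σ(X1,X3) = 0.70 × 1.40 × 1.00 = 0.9800
  σ(X2,X3) = 0.51 × 0.71 × 1.00 = 0.3621
σ²_T = Σσ²ᵢ + 2·Σσ_ij = 3.4641 + 2 × 1.9186 = 7.3013
α = (3/2)·(1 − 3.4641/7.3013) = 0.788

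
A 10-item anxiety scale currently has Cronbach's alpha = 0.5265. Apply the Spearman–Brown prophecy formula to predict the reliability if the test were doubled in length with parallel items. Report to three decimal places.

Length factor m = 2
α' = m·α / (1 + (m−1)·α)
   = 2 × 0.5265 / (1 + (2 − 1) × 0.5265)
   = 1.0530 / 1.5265 = 0.690

predicted reliability = 0.690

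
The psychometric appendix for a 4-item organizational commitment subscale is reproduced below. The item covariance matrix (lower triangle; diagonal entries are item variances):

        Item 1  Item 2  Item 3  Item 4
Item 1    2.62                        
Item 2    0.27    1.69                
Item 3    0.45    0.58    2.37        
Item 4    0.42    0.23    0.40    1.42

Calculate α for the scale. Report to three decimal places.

sum of item variances = 2.62 + 1.69 + 2.37 + 1.42 = 8.10
Sum of the distinct covariances = 2.35
σ²_total = 8.10 + 2 × 2.35 = 12.80
α = (k/(k−1))·(1 − sum of item variances/σ²_total) = (4/3)·(1 − 8.10/12.80) = 0.490

α = 0.490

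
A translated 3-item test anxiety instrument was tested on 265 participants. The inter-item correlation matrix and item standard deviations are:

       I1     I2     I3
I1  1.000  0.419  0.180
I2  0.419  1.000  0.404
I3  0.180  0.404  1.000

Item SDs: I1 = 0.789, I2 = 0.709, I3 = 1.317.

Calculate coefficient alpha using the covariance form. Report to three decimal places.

α = 0.538

Σσ²ᵢ = 0.789² + 0.709² + 1.317² = 2.8597
Covariances σ_ij = r_ij · s_i · s_j:
  σ(I1,I2) = 0.419 × 0.789 × 0.709 = 0.2344
  σ(I1,I3) = 0.180 × 0.789 × 1.317 = 0.1870
  σ(I2,I3) = 0.404 × 0.709 × 1.317 = 0.3772
σ²_T = Σσ²ᵢ + 2·Σσ_ij = 2.8597 + 2 × 0.7986 = 4.4569
α = (3/2)·(1 − 2.8597/4.4569) = 0.538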